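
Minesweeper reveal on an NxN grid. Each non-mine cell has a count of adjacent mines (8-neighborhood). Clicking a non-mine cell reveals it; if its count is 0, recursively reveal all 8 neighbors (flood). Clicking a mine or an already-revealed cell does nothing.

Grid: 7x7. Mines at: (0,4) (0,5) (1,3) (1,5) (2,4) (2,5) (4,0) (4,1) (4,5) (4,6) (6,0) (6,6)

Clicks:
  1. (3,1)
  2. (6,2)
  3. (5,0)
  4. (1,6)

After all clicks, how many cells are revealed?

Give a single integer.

Answer: 19

Derivation:
Click 1 (3,1) count=2: revealed 1 new [(3,1)] -> total=1
Click 2 (6,2) count=0: revealed 16 new [(3,2) (3,3) (3,4) (4,2) (4,3) (4,4) (5,1) (5,2) (5,3) (5,4) (5,5) (6,1) (6,2) (6,3) (6,4) (6,5)] -> total=17
Click 3 (5,0) count=3: revealed 1 new [(5,0)] -> total=18
Click 4 (1,6) count=3: revealed 1 new [(1,6)] -> total=19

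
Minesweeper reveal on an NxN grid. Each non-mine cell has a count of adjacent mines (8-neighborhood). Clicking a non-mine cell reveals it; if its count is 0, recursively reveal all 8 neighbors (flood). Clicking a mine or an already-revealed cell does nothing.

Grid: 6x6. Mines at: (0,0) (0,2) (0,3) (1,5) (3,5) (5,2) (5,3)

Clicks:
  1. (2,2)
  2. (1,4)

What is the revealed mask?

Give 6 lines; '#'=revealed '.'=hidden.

Answer: ......
#####.
#####.
#####.
#####.
##....

Derivation:
Click 1 (2,2) count=0: revealed 22 new [(1,0) (1,1) (1,2) (1,3) (1,4) (2,0) (2,1) (2,2) (2,3) (2,4) (3,0) (3,1) (3,2) (3,3) (3,4) (4,0) (4,1) (4,2) (4,3) (4,4) (5,0) (5,1)] -> total=22
Click 2 (1,4) count=2: revealed 0 new [(none)] -> total=22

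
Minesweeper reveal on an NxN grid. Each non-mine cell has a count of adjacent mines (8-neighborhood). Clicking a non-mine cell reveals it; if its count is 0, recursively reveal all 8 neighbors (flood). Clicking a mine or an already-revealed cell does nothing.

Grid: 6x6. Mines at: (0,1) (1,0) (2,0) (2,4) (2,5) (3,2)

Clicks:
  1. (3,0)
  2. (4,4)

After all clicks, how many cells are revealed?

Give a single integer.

Answer: 17

Derivation:
Click 1 (3,0) count=1: revealed 1 new [(3,0)] -> total=1
Click 2 (4,4) count=0: revealed 16 new [(3,1) (3,3) (3,4) (3,5) (4,0) (4,1) (4,2) (4,3) (4,4) (4,5) (5,0) (5,1) (5,2) (5,3) (5,4) (5,5)] -> total=17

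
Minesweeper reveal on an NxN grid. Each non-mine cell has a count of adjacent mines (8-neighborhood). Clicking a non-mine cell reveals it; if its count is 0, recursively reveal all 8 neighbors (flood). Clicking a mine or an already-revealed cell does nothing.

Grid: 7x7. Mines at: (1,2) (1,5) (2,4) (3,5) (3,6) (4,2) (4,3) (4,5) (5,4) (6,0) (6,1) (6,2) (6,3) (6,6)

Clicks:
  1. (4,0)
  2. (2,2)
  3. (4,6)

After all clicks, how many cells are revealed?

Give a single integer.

Click 1 (4,0) count=0: revealed 12 new [(0,0) (0,1) (1,0) (1,1) (2,0) (2,1) (3,0) (3,1) (4,0) (4,1) (5,0) (5,1)] -> total=12
Click 2 (2,2) count=1: revealed 1 new [(2,2)] -> total=13
Click 3 (4,6) count=3: revealed 1 new [(4,6)] -> total=14

Answer: 14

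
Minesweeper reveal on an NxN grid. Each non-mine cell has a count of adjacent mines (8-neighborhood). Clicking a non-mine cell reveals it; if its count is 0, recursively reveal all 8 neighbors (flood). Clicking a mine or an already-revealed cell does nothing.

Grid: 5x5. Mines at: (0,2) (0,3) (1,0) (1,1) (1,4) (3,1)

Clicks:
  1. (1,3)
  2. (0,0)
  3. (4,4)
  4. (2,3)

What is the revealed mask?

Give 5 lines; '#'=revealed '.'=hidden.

Click 1 (1,3) count=3: revealed 1 new [(1,3)] -> total=1
Click 2 (0,0) count=2: revealed 1 new [(0,0)] -> total=2
Click 3 (4,4) count=0: revealed 9 new [(2,2) (2,3) (2,4) (3,2) (3,3) (3,4) (4,2) (4,3) (4,4)] -> total=11
Click 4 (2,3) count=1: revealed 0 new [(none)] -> total=11

Answer: #....
...#.
..###
..###
..###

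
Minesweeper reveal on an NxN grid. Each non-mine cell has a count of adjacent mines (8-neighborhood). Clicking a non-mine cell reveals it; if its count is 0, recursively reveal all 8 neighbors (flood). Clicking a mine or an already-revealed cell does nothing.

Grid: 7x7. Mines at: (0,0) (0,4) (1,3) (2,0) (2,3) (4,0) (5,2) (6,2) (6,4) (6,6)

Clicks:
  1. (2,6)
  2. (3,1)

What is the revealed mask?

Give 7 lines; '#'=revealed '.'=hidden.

Answer: .....##
....###
....###
.#.####
...####
...####
.......

Derivation:
Click 1 (2,6) count=0: revealed 20 new [(0,5) (0,6) (1,4) (1,5) (1,6) (2,4) (2,5) (2,6) (3,3) (3,4) (3,5) (3,6) (4,3) (4,4) (4,5) (4,6) (5,3) (5,4) (5,5) (5,6)] -> total=20
Click 2 (3,1) count=2: revealed 1 new [(3,1)] -> total=21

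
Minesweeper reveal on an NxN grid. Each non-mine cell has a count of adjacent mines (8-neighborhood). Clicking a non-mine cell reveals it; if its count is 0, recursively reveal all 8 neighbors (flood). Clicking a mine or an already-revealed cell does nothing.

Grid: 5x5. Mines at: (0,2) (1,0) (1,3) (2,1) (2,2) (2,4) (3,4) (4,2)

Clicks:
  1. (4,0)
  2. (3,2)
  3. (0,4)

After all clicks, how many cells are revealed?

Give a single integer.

Answer: 6

Derivation:
Click 1 (4,0) count=0: revealed 4 new [(3,0) (3,1) (4,0) (4,1)] -> total=4
Click 2 (3,2) count=3: revealed 1 new [(3,2)] -> total=5
Click 3 (0,4) count=1: revealed 1 new [(0,4)] -> total=6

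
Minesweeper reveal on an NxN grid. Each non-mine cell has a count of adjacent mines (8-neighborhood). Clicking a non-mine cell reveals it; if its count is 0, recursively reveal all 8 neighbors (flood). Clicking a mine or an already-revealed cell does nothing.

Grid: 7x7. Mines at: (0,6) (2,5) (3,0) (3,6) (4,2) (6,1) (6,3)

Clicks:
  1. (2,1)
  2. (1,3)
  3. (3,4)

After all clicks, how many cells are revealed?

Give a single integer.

Click 1 (2,1) count=1: revealed 1 new [(2,1)] -> total=1
Click 2 (1,3) count=0: revealed 20 new [(0,0) (0,1) (0,2) (0,3) (0,4) (0,5) (1,0) (1,1) (1,2) (1,3) (1,4) (1,5) (2,0) (2,2) (2,3) (2,4) (3,1) (3,2) (3,3) (3,4)] -> total=21
Click 3 (3,4) count=1: revealed 0 new [(none)] -> total=21

Answer: 21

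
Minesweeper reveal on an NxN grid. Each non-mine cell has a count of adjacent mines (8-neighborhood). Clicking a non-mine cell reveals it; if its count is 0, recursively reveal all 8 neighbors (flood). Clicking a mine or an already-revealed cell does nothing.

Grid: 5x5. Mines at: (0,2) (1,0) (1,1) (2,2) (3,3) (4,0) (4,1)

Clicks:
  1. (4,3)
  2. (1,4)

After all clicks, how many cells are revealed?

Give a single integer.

Click 1 (4,3) count=1: revealed 1 new [(4,3)] -> total=1
Click 2 (1,4) count=0: revealed 6 new [(0,3) (0,4) (1,3) (1,4) (2,3) (2,4)] -> total=7

Answer: 7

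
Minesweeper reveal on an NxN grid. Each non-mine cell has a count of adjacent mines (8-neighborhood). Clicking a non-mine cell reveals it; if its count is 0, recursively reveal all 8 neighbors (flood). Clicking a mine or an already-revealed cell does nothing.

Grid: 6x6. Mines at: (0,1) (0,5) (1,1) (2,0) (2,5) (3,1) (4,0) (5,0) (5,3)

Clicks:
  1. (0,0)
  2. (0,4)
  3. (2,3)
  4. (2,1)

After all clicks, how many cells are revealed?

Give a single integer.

Click 1 (0,0) count=2: revealed 1 new [(0,0)] -> total=1
Click 2 (0,4) count=1: revealed 1 new [(0,4)] -> total=2
Click 3 (2,3) count=0: revealed 14 new [(0,2) (0,3) (1,2) (1,3) (1,4) (2,2) (2,3) (2,4) (3,2) (3,3) (3,4) (4,2) (4,3) (4,4)] -> total=16
Click 4 (2,1) count=3: revealed 1 new [(2,1)] -> total=17

Answer: 17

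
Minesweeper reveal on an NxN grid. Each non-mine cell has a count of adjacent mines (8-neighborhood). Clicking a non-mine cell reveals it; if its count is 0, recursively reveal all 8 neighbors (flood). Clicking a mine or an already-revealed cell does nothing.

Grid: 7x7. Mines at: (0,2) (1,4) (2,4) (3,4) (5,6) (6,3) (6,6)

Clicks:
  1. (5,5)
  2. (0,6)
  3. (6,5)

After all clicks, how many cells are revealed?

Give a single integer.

Answer: 12

Derivation:
Click 1 (5,5) count=2: revealed 1 new [(5,5)] -> total=1
Click 2 (0,6) count=0: revealed 10 new [(0,5) (0,6) (1,5) (1,6) (2,5) (2,6) (3,5) (3,6) (4,5) (4,6)] -> total=11
Click 3 (6,5) count=2: revealed 1 new [(6,5)] -> total=12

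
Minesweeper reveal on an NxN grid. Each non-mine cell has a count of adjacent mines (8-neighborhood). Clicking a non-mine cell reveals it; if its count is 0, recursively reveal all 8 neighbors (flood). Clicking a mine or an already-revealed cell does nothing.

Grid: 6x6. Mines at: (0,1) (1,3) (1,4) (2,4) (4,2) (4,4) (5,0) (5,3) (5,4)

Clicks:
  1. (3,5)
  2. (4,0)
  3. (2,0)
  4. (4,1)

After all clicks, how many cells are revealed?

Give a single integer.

Answer: 12

Derivation:
Click 1 (3,5) count=2: revealed 1 new [(3,5)] -> total=1
Click 2 (4,0) count=1: revealed 1 new [(4,0)] -> total=2
Click 3 (2,0) count=0: revealed 10 new [(1,0) (1,1) (1,2) (2,0) (2,1) (2,2) (3,0) (3,1) (3,2) (4,1)] -> total=12
Click 4 (4,1) count=2: revealed 0 new [(none)] -> total=12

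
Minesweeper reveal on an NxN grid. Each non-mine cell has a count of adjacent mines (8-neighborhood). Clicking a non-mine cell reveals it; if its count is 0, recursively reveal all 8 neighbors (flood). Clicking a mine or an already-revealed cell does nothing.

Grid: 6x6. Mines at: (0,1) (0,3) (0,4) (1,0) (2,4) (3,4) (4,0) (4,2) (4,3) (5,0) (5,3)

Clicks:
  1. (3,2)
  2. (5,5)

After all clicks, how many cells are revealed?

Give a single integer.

Click 1 (3,2) count=2: revealed 1 new [(3,2)] -> total=1
Click 2 (5,5) count=0: revealed 4 new [(4,4) (4,5) (5,4) (5,5)] -> total=5

Answer: 5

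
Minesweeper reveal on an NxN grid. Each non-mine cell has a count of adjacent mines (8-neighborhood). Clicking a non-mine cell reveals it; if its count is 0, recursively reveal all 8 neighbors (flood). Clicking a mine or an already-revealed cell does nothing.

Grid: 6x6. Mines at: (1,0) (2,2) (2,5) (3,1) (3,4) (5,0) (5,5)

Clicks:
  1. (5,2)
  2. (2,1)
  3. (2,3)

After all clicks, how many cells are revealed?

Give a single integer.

Answer: 10

Derivation:
Click 1 (5,2) count=0: revealed 8 new [(4,1) (4,2) (4,3) (4,4) (5,1) (5,2) (5,3) (5,4)] -> total=8
Click 2 (2,1) count=3: revealed 1 new [(2,1)] -> total=9
Click 3 (2,3) count=2: revealed 1 new [(2,3)] -> total=10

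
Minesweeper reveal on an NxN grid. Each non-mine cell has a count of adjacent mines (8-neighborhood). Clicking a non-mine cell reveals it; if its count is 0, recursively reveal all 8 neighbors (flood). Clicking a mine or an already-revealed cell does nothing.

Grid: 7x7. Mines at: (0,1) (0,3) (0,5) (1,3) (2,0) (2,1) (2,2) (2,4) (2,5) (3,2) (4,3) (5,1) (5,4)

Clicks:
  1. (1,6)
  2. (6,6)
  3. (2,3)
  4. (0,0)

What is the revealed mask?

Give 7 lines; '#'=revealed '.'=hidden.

Click 1 (1,6) count=2: revealed 1 new [(1,6)] -> total=1
Click 2 (6,6) count=0: revealed 8 new [(3,5) (3,6) (4,5) (4,6) (5,5) (5,6) (6,5) (6,6)] -> total=9
Click 3 (2,3) count=4: revealed 1 new [(2,3)] -> total=10
Click 4 (0,0) count=1: revealed 1 new [(0,0)] -> total=11

Answer: #......
......#
...#...
.....##
.....##
.....##
.....##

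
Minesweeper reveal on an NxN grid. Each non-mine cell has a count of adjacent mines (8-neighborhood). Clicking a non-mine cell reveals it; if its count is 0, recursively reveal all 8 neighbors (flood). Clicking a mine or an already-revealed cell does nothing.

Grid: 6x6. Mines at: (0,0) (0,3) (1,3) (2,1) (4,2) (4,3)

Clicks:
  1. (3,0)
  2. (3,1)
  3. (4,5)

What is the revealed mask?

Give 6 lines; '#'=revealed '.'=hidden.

Click 1 (3,0) count=1: revealed 1 new [(3,0)] -> total=1
Click 2 (3,1) count=2: revealed 1 new [(3,1)] -> total=2
Click 3 (4,5) count=0: revealed 12 new [(0,4) (0,5) (1,4) (1,5) (2,4) (2,5) (3,4) (3,5) (4,4) (4,5) (5,4) (5,5)] -> total=14

Answer: ....##
....##
....##
##..##
....##
....##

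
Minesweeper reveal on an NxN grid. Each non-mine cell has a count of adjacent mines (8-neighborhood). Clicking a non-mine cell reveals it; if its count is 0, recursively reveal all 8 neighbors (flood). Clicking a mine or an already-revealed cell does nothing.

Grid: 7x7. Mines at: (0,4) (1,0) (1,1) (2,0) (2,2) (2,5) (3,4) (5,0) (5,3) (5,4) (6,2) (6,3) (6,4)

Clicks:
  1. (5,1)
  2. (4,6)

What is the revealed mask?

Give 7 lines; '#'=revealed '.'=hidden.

Answer: .......
.......
.......
.....##
.....##
.#...##
.....##

Derivation:
Click 1 (5,1) count=2: revealed 1 new [(5,1)] -> total=1
Click 2 (4,6) count=0: revealed 8 new [(3,5) (3,6) (4,5) (4,6) (5,5) (5,6) (6,5) (6,6)] -> total=9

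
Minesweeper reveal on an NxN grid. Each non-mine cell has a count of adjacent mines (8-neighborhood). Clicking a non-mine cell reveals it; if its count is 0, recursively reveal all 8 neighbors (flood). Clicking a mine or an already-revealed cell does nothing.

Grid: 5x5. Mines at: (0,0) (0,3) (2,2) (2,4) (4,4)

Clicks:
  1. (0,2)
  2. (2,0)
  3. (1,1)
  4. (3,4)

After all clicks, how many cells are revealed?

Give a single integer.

Answer: 14

Derivation:
Click 1 (0,2) count=1: revealed 1 new [(0,2)] -> total=1
Click 2 (2,0) count=0: revealed 12 new [(1,0) (1,1) (2,0) (2,1) (3,0) (3,1) (3,2) (3,3) (4,0) (4,1) (4,2) (4,3)] -> total=13
Click 3 (1,1) count=2: revealed 0 new [(none)] -> total=13
Click 4 (3,4) count=2: revealed 1 new [(3,4)] -> total=14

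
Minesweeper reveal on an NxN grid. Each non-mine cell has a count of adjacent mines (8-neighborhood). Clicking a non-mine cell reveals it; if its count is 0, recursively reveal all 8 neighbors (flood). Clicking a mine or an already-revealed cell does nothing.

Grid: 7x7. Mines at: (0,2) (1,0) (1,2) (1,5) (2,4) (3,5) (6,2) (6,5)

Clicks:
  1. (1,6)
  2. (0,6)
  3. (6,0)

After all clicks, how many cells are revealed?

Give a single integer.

Answer: 23

Derivation:
Click 1 (1,6) count=1: revealed 1 new [(1,6)] -> total=1
Click 2 (0,6) count=1: revealed 1 new [(0,6)] -> total=2
Click 3 (6,0) count=0: revealed 21 new [(2,0) (2,1) (2,2) (2,3) (3,0) (3,1) (3,2) (3,3) (3,4) (4,0) (4,1) (4,2) (4,3) (4,4) (5,0) (5,1) (5,2) (5,3) (5,4) (6,0) (6,1)] -> total=23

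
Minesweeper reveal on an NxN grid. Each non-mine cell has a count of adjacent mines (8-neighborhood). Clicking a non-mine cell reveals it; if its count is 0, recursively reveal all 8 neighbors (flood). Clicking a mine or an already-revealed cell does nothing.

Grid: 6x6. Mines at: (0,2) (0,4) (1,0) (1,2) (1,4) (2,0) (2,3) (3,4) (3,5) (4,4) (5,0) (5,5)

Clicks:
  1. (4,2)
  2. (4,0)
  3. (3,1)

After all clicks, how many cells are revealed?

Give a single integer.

Answer: 10

Derivation:
Click 1 (4,2) count=0: revealed 9 new [(3,1) (3,2) (3,3) (4,1) (4,2) (4,3) (5,1) (5,2) (5,3)] -> total=9
Click 2 (4,0) count=1: revealed 1 new [(4,0)] -> total=10
Click 3 (3,1) count=1: revealed 0 new [(none)] -> total=10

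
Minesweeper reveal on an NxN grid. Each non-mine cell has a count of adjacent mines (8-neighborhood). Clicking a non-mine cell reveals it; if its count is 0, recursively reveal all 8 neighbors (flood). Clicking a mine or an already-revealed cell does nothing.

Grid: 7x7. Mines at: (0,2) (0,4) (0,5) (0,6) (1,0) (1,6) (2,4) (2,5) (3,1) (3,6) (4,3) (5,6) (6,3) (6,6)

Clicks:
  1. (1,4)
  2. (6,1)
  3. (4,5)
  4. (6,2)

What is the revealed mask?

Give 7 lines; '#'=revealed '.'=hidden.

Click 1 (1,4) count=4: revealed 1 new [(1,4)] -> total=1
Click 2 (6,1) count=0: revealed 9 new [(4,0) (4,1) (4,2) (5,0) (5,1) (5,2) (6,0) (6,1) (6,2)] -> total=10
Click 3 (4,5) count=2: revealed 1 new [(4,5)] -> total=11
Click 4 (6,2) count=1: revealed 0 new [(none)] -> total=11

Answer: .......
....#..
.......
.......
###..#.
###....
###....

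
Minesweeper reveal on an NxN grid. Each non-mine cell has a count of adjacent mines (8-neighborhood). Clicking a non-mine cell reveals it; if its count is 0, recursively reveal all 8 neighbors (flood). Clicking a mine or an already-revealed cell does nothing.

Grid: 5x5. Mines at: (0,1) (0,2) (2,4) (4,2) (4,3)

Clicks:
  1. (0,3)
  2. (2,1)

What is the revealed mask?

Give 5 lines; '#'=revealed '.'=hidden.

Answer: ...#.
####.
####.
####.
##...

Derivation:
Click 1 (0,3) count=1: revealed 1 new [(0,3)] -> total=1
Click 2 (2,1) count=0: revealed 14 new [(1,0) (1,1) (1,2) (1,3) (2,0) (2,1) (2,2) (2,3) (3,0) (3,1) (3,2) (3,3) (4,0) (4,1)] -> total=15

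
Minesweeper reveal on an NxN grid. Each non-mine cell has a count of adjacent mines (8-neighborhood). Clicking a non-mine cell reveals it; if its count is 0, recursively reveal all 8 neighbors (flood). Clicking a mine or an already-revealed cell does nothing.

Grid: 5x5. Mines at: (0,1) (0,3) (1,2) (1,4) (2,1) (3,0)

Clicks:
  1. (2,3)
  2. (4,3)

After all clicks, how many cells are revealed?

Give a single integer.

Answer: 11

Derivation:
Click 1 (2,3) count=2: revealed 1 new [(2,3)] -> total=1
Click 2 (4,3) count=0: revealed 10 new [(2,2) (2,4) (3,1) (3,2) (3,3) (3,4) (4,1) (4,2) (4,3) (4,4)] -> total=11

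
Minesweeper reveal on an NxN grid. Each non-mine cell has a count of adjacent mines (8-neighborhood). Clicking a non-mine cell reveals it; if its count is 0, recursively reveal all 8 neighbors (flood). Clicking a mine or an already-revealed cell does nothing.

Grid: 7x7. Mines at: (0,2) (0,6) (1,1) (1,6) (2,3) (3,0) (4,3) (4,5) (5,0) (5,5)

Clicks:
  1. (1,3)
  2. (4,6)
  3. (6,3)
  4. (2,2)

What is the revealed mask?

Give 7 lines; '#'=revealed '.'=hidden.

Click 1 (1,3) count=2: revealed 1 new [(1,3)] -> total=1
Click 2 (4,6) count=2: revealed 1 new [(4,6)] -> total=2
Click 3 (6,3) count=0: revealed 8 new [(5,1) (5,2) (5,3) (5,4) (6,1) (6,2) (6,3) (6,4)] -> total=10
Click 4 (2,2) count=2: revealed 1 new [(2,2)] -> total=11

Answer: .......
...#...
..#....
.......
......#
.####..
.####..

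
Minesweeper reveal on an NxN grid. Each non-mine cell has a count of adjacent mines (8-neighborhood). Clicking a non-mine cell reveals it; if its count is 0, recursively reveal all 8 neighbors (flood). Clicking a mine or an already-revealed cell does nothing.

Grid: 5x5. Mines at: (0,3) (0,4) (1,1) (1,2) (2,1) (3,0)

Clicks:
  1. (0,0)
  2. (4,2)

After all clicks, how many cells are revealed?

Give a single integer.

Answer: 14

Derivation:
Click 1 (0,0) count=1: revealed 1 new [(0,0)] -> total=1
Click 2 (4,2) count=0: revealed 13 new [(1,3) (1,4) (2,2) (2,3) (2,4) (3,1) (3,2) (3,3) (3,4) (4,1) (4,2) (4,3) (4,4)] -> total=14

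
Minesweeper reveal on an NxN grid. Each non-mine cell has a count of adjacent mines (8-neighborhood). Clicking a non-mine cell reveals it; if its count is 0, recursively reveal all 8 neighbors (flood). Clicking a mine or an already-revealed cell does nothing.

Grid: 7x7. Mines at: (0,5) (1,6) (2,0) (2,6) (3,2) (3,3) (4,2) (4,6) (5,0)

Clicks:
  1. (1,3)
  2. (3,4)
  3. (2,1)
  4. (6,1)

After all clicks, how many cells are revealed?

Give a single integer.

Answer: 16

Derivation:
Click 1 (1,3) count=0: revealed 14 new [(0,0) (0,1) (0,2) (0,3) (0,4) (1,0) (1,1) (1,2) (1,3) (1,4) (2,1) (2,2) (2,3) (2,4)] -> total=14
Click 2 (3,4) count=1: revealed 1 new [(3,4)] -> total=15
Click 3 (2,1) count=2: revealed 0 new [(none)] -> total=15
Click 4 (6,1) count=1: revealed 1 new [(6,1)] -> total=16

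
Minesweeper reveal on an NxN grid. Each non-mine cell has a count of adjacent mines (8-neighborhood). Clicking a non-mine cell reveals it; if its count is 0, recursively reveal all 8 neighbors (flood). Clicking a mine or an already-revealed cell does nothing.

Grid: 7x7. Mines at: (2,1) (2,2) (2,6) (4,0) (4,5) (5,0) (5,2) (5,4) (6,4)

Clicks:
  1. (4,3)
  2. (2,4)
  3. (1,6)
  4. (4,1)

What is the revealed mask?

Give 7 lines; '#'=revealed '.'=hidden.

Click 1 (4,3) count=2: revealed 1 new [(4,3)] -> total=1
Click 2 (2,4) count=0: revealed 20 new [(0,0) (0,1) (0,2) (0,3) (0,4) (0,5) (0,6) (1,0) (1,1) (1,2) (1,3) (1,4) (1,5) (1,6) (2,3) (2,4) (2,5) (3,3) (3,4) (3,5)] -> total=21
Click 3 (1,6) count=1: revealed 0 new [(none)] -> total=21
Click 4 (4,1) count=3: revealed 1 new [(4,1)] -> total=22

Answer: #######
#######
...###.
...###.
.#.#...
.......
.......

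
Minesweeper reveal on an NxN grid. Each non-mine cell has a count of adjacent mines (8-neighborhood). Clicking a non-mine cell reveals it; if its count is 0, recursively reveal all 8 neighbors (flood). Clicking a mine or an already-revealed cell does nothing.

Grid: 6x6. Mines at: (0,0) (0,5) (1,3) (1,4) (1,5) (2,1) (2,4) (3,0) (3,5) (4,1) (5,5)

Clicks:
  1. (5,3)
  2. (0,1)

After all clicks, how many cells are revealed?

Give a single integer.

Click 1 (5,3) count=0: revealed 9 new [(3,2) (3,3) (3,4) (4,2) (4,3) (4,4) (5,2) (5,3) (5,4)] -> total=9
Click 2 (0,1) count=1: revealed 1 new [(0,1)] -> total=10

Answer: 10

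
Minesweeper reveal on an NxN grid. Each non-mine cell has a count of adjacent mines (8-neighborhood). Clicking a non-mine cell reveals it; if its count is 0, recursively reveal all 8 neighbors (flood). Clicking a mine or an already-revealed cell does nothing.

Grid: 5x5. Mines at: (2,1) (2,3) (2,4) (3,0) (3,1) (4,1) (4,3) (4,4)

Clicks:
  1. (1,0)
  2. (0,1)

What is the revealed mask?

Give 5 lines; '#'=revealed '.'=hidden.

Click 1 (1,0) count=1: revealed 1 new [(1,0)] -> total=1
Click 2 (0,1) count=0: revealed 9 new [(0,0) (0,1) (0,2) (0,3) (0,4) (1,1) (1,2) (1,3) (1,4)] -> total=10

Answer: #####
#####
.....
.....
.....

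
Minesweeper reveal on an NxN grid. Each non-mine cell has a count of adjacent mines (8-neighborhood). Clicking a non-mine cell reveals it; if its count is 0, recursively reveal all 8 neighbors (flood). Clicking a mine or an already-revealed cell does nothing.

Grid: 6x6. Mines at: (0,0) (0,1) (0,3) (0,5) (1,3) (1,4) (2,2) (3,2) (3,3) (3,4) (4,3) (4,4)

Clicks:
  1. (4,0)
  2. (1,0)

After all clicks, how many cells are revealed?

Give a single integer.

Click 1 (4,0) count=0: revealed 12 new [(1,0) (1,1) (2,0) (2,1) (3,0) (3,1) (4,0) (4,1) (4,2) (5,0) (5,1) (5,2)] -> total=12
Click 2 (1,0) count=2: revealed 0 new [(none)] -> total=12

Answer: 12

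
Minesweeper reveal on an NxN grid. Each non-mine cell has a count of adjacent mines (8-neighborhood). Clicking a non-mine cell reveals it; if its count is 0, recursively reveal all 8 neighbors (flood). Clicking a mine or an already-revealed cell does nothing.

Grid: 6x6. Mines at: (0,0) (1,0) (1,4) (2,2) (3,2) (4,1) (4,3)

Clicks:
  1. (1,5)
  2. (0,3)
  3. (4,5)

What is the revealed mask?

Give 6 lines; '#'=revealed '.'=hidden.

Click 1 (1,5) count=1: revealed 1 new [(1,5)] -> total=1
Click 2 (0,3) count=1: revealed 1 new [(0,3)] -> total=2
Click 3 (4,5) count=0: revealed 8 new [(2,4) (2,5) (3,4) (3,5) (4,4) (4,5) (5,4) (5,5)] -> total=10

Answer: ...#..
.....#
....##
....##
....##
....##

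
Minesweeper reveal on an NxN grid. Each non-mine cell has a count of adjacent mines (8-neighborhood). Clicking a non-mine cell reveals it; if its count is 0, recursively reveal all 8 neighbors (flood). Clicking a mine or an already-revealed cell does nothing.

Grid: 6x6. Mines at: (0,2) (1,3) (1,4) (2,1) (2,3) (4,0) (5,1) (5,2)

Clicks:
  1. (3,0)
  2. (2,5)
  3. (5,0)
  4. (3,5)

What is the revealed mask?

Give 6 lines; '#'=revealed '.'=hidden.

Click 1 (3,0) count=2: revealed 1 new [(3,0)] -> total=1
Click 2 (2,5) count=1: revealed 1 new [(2,5)] -> total=2
Click 3 (5,0) count=2: revealed 1 new [(5,0)] -> total=3
Click 4 (3,5) count=0: revealed 10 new [(2,4) (3,3) (3,4) (3,5) (4,3) (4,4) (4,5) (5,3) (5,4) (5,5)] -> total=13

Answer: ......
......
....##
#..###
...###
#..###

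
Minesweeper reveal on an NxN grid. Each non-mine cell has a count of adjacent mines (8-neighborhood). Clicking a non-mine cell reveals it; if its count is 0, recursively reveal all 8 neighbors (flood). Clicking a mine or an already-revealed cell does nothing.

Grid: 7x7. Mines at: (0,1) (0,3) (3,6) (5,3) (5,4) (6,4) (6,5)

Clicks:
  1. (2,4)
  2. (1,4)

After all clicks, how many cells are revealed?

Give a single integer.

Click 1 (2,4) count=0: revealed 35 new [(0,4) (0,5) (0,6) (1,0) (1,1) (1,2) (1,3) (1,4) (1,5) (1,6) (2,0) (2,1) (2,2) (2,3) (2,4) (2,5) (2,6) (3,0) (3,1) (3,2) (3,3) (3,4) (3,5) (4,0) (4,1) (4,2) (4,3) (4,4) (4,5) (5,0) (5,1) (5,2) (6,0) (6,1) (6,2)] -> total=35
Click 2 (1,4) count=1: revealed 0 new [(none)] -> total=35

Answer: 35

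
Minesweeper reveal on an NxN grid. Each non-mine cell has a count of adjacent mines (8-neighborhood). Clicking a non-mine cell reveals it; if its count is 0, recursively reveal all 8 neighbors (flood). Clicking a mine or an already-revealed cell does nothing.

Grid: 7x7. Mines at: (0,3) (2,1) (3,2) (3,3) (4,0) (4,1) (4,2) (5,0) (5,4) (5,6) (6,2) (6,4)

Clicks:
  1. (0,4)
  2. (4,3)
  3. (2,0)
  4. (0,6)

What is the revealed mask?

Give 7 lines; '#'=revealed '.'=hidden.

Click 1 (0,4) count=1: revealed 1 new [(0,4)] -> total=1
Click 2 (4,3) count=4: revealed 1 new [(4,3)] -> total=2
Click 3 (2,0) count=1: revealed 1 new [(2,0)] -> total=3
Click 4 (0,6) count=0: revealed 14 new [(0,5) (0,6) (1,4) (1,5) (1,6) (2,4) (2,5) (2,6) (3,4) (3,5) (3,6) (4,4) (4,5) (4,6)] -> total=17

Answer: ....###
....###
#...###
....###
...####
.......
.......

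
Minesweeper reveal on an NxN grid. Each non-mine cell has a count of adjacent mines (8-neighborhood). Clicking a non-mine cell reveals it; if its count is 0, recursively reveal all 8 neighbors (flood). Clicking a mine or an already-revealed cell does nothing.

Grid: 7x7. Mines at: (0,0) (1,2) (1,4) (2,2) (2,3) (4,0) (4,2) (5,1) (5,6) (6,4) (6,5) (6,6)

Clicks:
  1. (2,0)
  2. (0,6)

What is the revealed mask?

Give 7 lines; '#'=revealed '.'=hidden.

Answer: .....##
##...##
##..###
##.####
...####
...###.
.......

Derivation:
Click 1 (2,0) count=0: revealed 6 new [(1,0) (1,1) (2,0) (2,1) (3,0) (3,1)] -> total=6
Click 2 (0,6) count=0: revealed 18 new [(0,5) (0,6) (1,5) (1,6) (2,4) (2,5) (2,6) (3,3) (3,4) (3,5) (3,6) (4,3) (4,4) (4,5) (4,6) (5,3) (5,4) (5,5)] -> total=24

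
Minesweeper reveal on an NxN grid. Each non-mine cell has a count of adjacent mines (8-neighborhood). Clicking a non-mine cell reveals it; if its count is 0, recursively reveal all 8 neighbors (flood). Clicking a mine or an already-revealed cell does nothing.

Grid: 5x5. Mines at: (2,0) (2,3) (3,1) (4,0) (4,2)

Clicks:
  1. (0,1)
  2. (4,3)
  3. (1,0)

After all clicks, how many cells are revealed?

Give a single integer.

Click 1 (0,1) count=0: revealed 10 new [(0,0) (0,1) (0,2) (0,3) (0,4) (1,0) (1,1) (1,2) (1,3) (1,4)] -> total=10
Click 2 (4,3) count=1: revealed 1 new [(4,3)] -> total=11
Click 3 (1,0) count=1: revealed 0 new [(none)] -> total=11

Answer: 11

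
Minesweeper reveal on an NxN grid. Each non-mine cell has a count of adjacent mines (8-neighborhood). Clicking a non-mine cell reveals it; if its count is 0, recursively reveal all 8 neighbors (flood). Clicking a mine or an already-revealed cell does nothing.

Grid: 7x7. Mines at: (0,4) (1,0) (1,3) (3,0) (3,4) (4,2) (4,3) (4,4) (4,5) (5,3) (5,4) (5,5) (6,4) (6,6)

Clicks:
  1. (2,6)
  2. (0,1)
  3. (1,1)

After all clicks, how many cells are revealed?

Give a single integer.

Click 1 (2,6) count=0: revealed 8 new [(0,5) (0,6) (1,5) (1,6) (2,5) (2,6) (3,5) (3,6)] -> total=8
Click 2 (0,1) count=1: revealed 1 new [(0,1)] -> total=9
Click 3 (1,1) count=1: revealed 1 new [(1,1)] -> total=10

Answer: 10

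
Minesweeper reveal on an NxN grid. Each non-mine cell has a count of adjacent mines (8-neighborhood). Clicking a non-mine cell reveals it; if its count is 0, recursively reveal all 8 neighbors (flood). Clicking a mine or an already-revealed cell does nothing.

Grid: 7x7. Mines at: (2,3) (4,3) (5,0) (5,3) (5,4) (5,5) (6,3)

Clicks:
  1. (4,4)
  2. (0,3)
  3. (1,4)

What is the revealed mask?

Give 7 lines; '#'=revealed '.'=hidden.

Click 1 (4,4) count=4: revealed 1 new [(4,4)] -> total=1
Click 2 (0,3) count=0: revealed 31 new [(0,0) (0,1) (0,2) (0,3) (0,4) (0,5) (0,6) (1,0) (1,1) (1,2) (1,3) (1,4) (1,5) (1,6) (2,0) (2,1) (2,2) (2,4) (2,5) (2,6) (3,0) (3,1) (3,2) (3,4) (3,5) (3,6) (4,0) (4,1) (4,2) (4,5) (4,6)] -> total=32
Click 3 (1,4) count=1: revealed 0 new [(none)] -> total=32

Answer: #######
#######
###.###
###.###
###.###
.......
.......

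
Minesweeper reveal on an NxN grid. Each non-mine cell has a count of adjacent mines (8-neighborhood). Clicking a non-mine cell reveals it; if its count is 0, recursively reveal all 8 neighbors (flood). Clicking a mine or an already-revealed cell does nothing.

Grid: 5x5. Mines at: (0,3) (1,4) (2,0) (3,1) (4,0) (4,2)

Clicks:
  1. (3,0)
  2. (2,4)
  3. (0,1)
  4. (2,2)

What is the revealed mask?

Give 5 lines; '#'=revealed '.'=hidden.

Answer: ###..
###..
..#.#
#....
.....

Derivation:
Click 1 (3,0) count=3: revealed 1 new [(3,0)] -> total=1
Click 2 (2,4) count=1: revealed 1 new [(2,4)] -> total=2
Click 3 (0,1) count=0: revealed 6 new [(0,0) (0,1) (0,2) (1,0) (1,1) (1,2)] -> total=8
Click 4 (2,2) count=1: revealed 1 new [(2,2)] -> total=9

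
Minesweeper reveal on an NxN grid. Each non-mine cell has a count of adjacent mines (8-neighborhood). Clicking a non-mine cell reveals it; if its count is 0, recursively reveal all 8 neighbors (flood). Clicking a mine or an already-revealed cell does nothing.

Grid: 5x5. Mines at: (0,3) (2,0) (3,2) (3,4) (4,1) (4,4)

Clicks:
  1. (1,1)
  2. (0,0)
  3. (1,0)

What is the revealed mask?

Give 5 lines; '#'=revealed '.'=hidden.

Answer: ###..
###..
.....
.....
.....

Derivation:
Click 1 (1,1) count=1: revealed 1 new [(1,1)] -> total=1
Click 2 (0,0) count=0: revealed 5 new [(0,0) (0,1) (0,2) (1,0) (1,2)] -> total=6
Click 3 (1,0) count=1: revealed 0 new [(none)] -> total=6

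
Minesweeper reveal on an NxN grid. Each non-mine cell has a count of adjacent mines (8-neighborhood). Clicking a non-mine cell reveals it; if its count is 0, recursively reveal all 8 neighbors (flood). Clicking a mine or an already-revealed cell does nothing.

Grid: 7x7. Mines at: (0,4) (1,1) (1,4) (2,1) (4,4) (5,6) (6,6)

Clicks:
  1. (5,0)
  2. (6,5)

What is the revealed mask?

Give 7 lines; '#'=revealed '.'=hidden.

Answer: .......
.......
.......
####...
####...
######.
######.

Derivation:
Click 1 (5,0) count=0: revealed 20 new [(3,0) (3,1) (3,2) (3,3) (4,0) (4,1) (4,2) (4,3) (5,0) (5,1) (5,2) (5,3) (5,4) (5,5) (6,0) (6,1) (6,2) (6,3) (6,4) (6,5)] -> total=20
Click 2 (6,5) count=2: revealed 0 new [(none)] -> total=20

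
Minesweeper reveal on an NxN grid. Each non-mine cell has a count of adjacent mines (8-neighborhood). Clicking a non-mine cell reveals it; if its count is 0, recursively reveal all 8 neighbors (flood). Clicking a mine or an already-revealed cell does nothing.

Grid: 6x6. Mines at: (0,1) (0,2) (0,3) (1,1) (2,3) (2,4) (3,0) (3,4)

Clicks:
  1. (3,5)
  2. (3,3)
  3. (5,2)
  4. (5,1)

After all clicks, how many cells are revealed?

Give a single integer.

Click 1 (3,5) count=2: revealed 1 new [(3,5)] -> total=1
Click 2 (3,3) count=3: revealed 1 new [(3,3)] -> total=2
Click 3 (5,2) count=0: revealed 14 new [(3,1) (3,2) (4,0) (4,1) (4,2) (4,3) (4,4) (4,5) (5,0) (5,1) (5,2) (5,3) (5,4) (5,5)] -> total=16
Click 4 (5,1) count=0: revealed 0 new [(none)] -> total=16

Answer: 16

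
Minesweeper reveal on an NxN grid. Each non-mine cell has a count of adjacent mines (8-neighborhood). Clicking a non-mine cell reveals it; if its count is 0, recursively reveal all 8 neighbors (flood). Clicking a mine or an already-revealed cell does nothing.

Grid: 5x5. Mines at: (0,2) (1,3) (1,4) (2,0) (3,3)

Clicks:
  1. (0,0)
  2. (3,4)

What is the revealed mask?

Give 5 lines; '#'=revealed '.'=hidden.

Click 1 (0,0) count=0: revealed 4 new [(0,0) (0,1) (1,0) (1,1)] -> total=4
Click 2 (3,4) count=1: revealed 1 new [(3,4)] -> total=5

Answer: ##...
##...
.....
....#
.....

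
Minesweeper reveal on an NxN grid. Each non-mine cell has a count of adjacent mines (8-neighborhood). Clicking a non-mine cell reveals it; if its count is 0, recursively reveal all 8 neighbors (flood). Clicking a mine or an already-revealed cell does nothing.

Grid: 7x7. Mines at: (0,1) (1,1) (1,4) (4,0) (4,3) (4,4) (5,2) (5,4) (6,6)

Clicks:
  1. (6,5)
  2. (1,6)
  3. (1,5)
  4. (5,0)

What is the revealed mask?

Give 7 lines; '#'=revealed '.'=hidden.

Answer: .....##
.....##
.....##
.....##
.....##
#....##
.....#.

Derivation:
Click 1 (6,5) count=2: revealed 1 new [(6,5)] -> total=1
Click 2 (1,6) count=0: revealed 12 new [(0,5) (0,6) (1,5) (1,6) (2,5) (2,6) (3,5) (3,6) (4,5) (4,6) (5,5) (5,6)] -> total=13
Click 3 (1,5) count=1: revealed 0 new [(none)] -> total=13
Click 4 (5,0) count=1: revealed 1 new [(5,0)] -> total=14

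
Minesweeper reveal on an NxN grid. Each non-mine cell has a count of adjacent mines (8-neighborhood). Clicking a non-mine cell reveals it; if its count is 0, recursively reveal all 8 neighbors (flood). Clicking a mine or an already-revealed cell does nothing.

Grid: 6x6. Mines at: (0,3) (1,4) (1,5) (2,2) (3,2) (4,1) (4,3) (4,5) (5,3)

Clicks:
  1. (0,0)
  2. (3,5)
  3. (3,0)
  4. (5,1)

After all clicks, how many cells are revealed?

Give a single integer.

Answer: 12

Derivation:
Click 1 (0,0) count=0: revealed 10 new [(0,0) (0,1) (0,2) (1,0) (1,1) (1,2) (2,0) (2,1) (3,0) (3,1)] -> total=10
Click 2 (3,5) count=1: revealed 1 new [(3,5)] -> total=11
Click 3 (3,0) count=1: revealed 0 new [(none)] -> total=11
Click 4 (5,1) count=1: revealed 1 new [(5,1)] -> total=12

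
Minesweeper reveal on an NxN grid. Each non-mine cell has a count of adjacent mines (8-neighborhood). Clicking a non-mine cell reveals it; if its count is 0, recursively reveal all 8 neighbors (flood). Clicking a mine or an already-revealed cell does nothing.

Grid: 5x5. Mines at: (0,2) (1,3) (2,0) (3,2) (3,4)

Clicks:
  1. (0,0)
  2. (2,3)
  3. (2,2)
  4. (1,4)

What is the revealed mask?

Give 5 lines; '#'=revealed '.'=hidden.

Click 1 (0,0) count=0: revealed 4 new [(0,0) (0,1) (1,0) (1,1)] -> total=4
Click 2 (2,3) count=3: revealed 1 new [(2,3)] -> total=5
Click 3 (2,2) count=2: revealed 1 new [(2,2)] -> total=6
Click 4 (1,4) count=1: revealed 1 new [(1,4)] -> total=7

Answer: ##...
##..#
..##.
.....
.....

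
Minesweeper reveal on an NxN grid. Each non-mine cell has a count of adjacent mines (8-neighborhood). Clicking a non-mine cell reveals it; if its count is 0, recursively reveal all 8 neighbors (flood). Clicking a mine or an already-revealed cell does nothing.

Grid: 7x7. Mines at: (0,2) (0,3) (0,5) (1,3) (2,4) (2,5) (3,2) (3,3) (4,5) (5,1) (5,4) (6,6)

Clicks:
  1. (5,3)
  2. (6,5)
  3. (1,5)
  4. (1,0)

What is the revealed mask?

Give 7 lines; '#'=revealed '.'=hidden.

Answer: ##.....
##...#.
##.....
##.....
##.....
...#...
.....#.

Derivation:
Click 1 (5,3) count=1: revealed 1 new [(5,3)] -> total=1
Click 2 (6,5) count=2: revealed 1 new [(6,5)] -> total=2
Click 3 (1,5) count=3: revealed 1 new [(1,5)] -> total=3
Click 4 (1,0) count=0: revealed 10 new [(0,0) (0,1) (1,0) (1,1) (2,0) (2,1) (3,0) (3,1) (4,0) (4,1)] -> total=13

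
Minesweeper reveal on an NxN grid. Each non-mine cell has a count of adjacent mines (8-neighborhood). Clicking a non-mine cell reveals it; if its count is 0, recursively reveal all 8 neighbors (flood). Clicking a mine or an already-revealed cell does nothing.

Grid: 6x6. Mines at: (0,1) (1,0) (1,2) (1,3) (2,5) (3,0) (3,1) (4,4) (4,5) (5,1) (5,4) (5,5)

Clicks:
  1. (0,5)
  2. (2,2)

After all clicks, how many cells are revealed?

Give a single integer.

Click 1 (0,5) count=0: revealed 4 new [(0,4) (0,5) (1,4) (1,5)] -> total=4
Click 2 (2,2) count=3: revealed 1 new [(2,2)] -> total=5

Answer: 5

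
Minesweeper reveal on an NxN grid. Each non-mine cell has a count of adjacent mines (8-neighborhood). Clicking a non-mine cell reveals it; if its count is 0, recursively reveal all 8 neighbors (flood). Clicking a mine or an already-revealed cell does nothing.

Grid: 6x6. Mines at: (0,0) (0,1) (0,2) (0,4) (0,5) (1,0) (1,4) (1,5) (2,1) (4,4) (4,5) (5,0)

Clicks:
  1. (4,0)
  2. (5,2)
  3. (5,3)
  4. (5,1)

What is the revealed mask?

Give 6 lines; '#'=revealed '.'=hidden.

Click 1 (4,0) count=1: revealed 1 new [(4,0)] -> total=1
Click 2 (5,2) count=0: revealed 9 new [(3,1) (3,2) (3,3) (4,1) (4,2) (4,3) (5,1) (5,2) (5,3)] -> total=10
Click 3 (5,3) count=1: revealed 0 new [(none)] -> total=10
Click 4 (5,1) count=1: revealed 0 new [(none)] -> total=10

Answer: ......
......
......
.###..
####..
.###..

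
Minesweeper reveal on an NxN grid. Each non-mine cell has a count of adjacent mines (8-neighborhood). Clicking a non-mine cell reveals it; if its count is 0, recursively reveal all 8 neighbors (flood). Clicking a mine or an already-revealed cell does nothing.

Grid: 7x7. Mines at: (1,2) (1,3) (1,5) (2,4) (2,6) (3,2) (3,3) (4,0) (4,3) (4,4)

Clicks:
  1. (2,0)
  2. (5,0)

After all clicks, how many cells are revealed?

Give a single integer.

Answer: 9

Derivation:
Click 1 (2,0) count=0: revealed 8 new [(0,0) (0,1) (1,0) (1,1) (2,0) (2,1) (3,0) (3,1)] -> total=8
Click 2 (5,0) count=1: revealed 1 new [(5,0)] -> total=9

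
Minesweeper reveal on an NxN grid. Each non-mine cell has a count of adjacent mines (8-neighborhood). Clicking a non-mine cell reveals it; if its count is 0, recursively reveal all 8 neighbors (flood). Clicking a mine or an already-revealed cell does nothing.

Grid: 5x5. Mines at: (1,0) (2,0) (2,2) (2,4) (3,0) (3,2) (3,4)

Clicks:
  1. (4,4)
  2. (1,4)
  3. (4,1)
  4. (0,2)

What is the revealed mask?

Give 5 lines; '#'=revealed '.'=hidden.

Answer: .####
.####
.....
.....
.#..#

Derivation:
Click 1 (4,4) count=1: revealed 1 new [(4,4)] -> total=1
Click 2 (1,4) count=1: revealed 1 new [(1,4)] -> total=2
Click 3 (4,1) count=2: revealed 1 new [(4,1)] -> total=3
Click 4 (0,2) count=0: revealed 7 new [(0,1) (0,2) (0,3) (0,4) (1,1) (1,2) (1,3)] -> total=10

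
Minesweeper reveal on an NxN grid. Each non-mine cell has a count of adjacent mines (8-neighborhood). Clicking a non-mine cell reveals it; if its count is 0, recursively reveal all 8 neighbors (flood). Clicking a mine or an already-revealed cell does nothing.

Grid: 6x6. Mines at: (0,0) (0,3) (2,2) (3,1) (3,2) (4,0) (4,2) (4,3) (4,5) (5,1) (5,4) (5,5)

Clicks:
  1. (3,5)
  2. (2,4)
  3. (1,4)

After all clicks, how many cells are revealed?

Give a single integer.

Answer: 11

Derivation:
Click 1 (3,5) count=1: revealed 1 new [(3,5)] -> total=1
Click 2 (2,4) count=0: revealed 10 new [(0,4) (0,5) (1,3) (1,4) (1,5) (2,3) (2,4) (2,5) (3,3) (3,4)] -> total=11
Click 3 (1,4) count=1: revealed 0 new [(none)] -> total=11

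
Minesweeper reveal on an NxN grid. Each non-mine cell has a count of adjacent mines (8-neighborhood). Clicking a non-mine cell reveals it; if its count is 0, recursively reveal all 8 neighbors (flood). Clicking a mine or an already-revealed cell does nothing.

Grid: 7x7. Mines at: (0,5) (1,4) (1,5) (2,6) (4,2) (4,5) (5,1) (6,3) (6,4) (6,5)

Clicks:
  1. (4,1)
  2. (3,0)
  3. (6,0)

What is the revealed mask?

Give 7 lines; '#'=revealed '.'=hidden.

Click 1 (4,1) count=2: revealed 1 new [(4,1)] -> total=1
Click 2 (3,0) count=0: revealed 17 new [(0,0) (0,1) (0,2) (0,3) (1,0) (1,1) (1,2) (1,3) (2,0) (2,1) (2,2) (2,3) (3,0) (3,1) (3,2) (3,3) (4,0)] -> total=18
Click 3 (6,0) count=1: revealed 1 new [(6,0)] -> total=19

Answer: ####...
####...
####...
####...
##.....
.......
#......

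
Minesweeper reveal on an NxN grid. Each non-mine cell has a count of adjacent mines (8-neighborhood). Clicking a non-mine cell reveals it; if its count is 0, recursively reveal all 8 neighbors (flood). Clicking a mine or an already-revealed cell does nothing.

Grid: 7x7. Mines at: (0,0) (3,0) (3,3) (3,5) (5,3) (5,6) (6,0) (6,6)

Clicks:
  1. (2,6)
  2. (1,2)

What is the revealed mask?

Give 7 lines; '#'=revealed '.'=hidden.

Answer: .######
.######
.######
.......
.......
.......
.......

Derivation:
Click 1 (2,6) count=1: revealed 1 new [(2,6)] -> total=1
Click 2 (1,2) count=0: revealed 17 new [(0,1) (0,2) (0,3) (0,4) (0,5) (0,6) (1,1) (1,2) (1,3) (1,4) (1,5) (1,6) (2,1) (2,2) (2,3) (2,4) (2,5)] -> total=18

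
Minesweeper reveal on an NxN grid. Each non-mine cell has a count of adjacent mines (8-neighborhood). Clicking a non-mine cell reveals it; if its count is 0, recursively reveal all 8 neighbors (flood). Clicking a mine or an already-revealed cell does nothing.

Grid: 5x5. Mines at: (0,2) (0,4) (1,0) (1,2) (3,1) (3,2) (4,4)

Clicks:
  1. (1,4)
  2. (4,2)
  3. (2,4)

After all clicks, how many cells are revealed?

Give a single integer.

Answer: 7

Derivation:
Click 1 (1,4) count=1: revealed 1 new [(1,4)] -> total=1
Click 2 (4,2) count=2: revealed 1 new [(4,2)] -> total=2
Click 3 (2,4) count=0: revealed 5 new [(1,3) (2,3) (2,4) (3,3) (3,4)] -> total=7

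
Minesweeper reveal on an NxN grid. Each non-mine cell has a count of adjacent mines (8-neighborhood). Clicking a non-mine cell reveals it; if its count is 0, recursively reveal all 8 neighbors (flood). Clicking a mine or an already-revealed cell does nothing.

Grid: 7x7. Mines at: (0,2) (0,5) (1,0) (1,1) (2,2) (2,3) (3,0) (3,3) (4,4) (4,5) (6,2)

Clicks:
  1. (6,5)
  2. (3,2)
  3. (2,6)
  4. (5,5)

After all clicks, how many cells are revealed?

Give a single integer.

Click 1 (6,5) count=0: revealed 8 new [(5,3) (5,4) (5,5) (5,6) (6,3) (6,4) (6,5) (6,6)] -> total=8
Click 2 (3,2) count=3: revealed 1 new [(3,2)] -> total=9
Click 3 (2,6) count=0: revealed 9 new [(1,4) (1,5) (1,6) (2,4) (2,5) (2,6) (3,4) (3,5) (3,6)] -> total=18
Click 4 (5,5) count=2: revealed 0 new [(none)] -> total=18

Answer: 18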